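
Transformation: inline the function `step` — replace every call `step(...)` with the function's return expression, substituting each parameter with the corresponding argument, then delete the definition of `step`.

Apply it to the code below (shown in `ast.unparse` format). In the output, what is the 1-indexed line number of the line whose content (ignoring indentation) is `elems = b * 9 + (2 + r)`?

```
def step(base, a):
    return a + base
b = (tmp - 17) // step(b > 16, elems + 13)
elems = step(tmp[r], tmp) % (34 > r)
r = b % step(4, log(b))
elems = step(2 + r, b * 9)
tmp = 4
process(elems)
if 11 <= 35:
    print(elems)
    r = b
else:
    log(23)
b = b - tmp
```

Transformed code:
b = (tmp - 17) // (elems + 13 + (b > 16))
elems = (tmp + tmp[r]) % (34 > r)
r = b % (log(b) + 4)
elems = b * 9 + (2 + r)
tmp = 4
process(elems)
if 11 <= 35:
    print(elems)
    r = b
else:
    log(23)
b = b - tmp

4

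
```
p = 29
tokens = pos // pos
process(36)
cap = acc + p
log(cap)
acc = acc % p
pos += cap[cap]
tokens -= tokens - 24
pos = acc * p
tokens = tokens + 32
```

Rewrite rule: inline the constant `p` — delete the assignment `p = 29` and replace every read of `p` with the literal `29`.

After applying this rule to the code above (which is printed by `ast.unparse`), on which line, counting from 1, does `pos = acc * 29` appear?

Transformed code:
tokens = pos // pos
process(36)
cap = acc + 29
log(cap)
acc = acc % 29
pos += cap[cap]
tokens -= tokens - 24
pos = acc * 29
tokens = tokens + 32

8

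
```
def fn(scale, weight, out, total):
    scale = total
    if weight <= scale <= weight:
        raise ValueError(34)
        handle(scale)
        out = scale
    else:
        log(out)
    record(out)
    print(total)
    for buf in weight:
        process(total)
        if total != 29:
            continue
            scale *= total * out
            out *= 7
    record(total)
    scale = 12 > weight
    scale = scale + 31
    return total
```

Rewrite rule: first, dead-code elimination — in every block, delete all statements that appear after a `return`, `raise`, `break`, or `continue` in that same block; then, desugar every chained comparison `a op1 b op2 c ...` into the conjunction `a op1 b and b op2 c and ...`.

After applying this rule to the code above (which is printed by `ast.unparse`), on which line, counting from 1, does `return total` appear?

16

Transformed code:
def fn(scale, weight, out, total):
    scale = total
    if weight <= scale and scale <= weight:
        raise ValueError(34)
    else:
        log(out)
    record(out)
    print(total)
    for buf in weight:
        process(total)
        if total != 29:
            continue
    record(total)
    scale = 12 > weight
    scale = scale + 31
    return total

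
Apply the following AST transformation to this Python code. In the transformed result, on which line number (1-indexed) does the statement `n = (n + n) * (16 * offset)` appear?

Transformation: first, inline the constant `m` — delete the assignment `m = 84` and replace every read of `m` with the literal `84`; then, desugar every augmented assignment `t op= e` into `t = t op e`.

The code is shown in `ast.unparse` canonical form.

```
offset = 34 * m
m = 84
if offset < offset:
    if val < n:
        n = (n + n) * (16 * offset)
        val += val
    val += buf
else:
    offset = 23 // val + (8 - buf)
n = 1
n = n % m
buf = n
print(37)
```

4

Transformed code:
offset = 34 * 84
if offset < offset:
    if val < n:
        n = (n + n) * (16 * offset)
        val = val + val
    val = val + buf
else:
    offset = 23 // val + (8 - buf)
n = 1
n = n % 84
buf = n
print(37)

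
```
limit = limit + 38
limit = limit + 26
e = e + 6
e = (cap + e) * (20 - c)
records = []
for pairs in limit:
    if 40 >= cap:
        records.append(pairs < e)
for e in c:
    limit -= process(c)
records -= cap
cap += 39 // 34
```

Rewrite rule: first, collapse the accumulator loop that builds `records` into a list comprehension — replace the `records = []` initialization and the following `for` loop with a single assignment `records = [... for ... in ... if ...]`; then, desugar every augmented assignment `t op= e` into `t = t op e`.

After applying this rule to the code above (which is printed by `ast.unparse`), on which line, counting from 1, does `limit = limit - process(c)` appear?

Transformed code:
limit = limit + 38
limit = limit + 26
e = e + 6
e = (cap + e) * (20 - c)
records = [pairs < e for pairs in limit if 40 >= cap]
for e in c:
    limit = limit - process(c)
records = records - cap
cap = cap + 39 // 34

7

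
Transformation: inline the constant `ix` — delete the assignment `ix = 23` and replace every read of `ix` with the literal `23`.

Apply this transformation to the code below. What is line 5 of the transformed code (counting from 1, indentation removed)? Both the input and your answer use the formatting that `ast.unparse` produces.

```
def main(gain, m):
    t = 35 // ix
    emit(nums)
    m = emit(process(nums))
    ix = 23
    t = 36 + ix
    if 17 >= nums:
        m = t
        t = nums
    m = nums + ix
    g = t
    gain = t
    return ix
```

Transformed code:
def main(gain, m):
    t = 35 // 23
    emit(nums)
    m = emit(process(nums))
    t = 36 + 23
    if 17 >= nums:
        m = t
        t = nums
    m = nums + 23
    g = t
    gain = t
    return 23

t = 36 + 23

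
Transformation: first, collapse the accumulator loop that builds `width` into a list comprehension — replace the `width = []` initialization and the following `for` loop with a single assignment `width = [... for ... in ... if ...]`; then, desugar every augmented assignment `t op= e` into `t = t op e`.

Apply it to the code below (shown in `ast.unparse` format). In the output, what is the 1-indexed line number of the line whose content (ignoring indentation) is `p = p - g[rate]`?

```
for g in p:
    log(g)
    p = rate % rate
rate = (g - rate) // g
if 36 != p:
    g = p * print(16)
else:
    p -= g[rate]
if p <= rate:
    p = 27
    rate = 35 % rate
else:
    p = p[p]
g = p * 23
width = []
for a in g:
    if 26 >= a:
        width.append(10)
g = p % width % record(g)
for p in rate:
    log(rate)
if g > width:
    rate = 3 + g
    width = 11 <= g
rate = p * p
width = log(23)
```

Transformed code:
for g in p:
    log(g)
    p = rate % rate
rate = (g - rate) // g
if 36 != p:
    g = p * print(16)
else:
    p = p - g[rate]
if p <= rate:
    p = 27
    rate = 35 % rate
else:
    p = p[p]
g = p * 23
width = [10 for a in g if 26 >= a]
g = p % width % record(g)
for p in rate:
    log(rate)
if g > width:
    rate = 3 + g
    width = 11 <= g
rate = p * p
width = log(23)

8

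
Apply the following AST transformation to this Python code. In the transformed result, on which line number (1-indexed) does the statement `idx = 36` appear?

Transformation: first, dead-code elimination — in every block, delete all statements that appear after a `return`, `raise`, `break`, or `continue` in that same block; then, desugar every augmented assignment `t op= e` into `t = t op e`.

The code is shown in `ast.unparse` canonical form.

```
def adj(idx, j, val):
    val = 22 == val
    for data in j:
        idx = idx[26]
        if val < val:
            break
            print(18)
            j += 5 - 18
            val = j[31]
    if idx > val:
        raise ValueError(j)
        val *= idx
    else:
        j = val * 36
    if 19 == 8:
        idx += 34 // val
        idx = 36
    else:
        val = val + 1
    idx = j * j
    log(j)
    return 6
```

Transformed code:
def adj(idx, j, val):
    val = 22 == val
    for data in j:
        idx = idx[26]
        if val < val:
            break
    if idx > val:
        raise ValueError(j)
    else:
        j = val * 36
    if 19 == 8:
        idx = idx + 34 // val
        idx = 36
    else:
        val = val + 1
    idx = j * j
    log(j)
    return 6

13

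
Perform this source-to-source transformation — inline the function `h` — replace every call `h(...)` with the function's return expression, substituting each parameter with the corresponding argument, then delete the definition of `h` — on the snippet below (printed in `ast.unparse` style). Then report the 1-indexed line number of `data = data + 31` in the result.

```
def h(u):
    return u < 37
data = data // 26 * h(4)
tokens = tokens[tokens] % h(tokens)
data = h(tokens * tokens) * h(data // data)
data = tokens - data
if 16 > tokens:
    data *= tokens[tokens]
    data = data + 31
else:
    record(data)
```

7

Transformed code:
data = data // 26 * (4 < 37)
tokens = tokens[tokens] % (tokens < 37)
data = (tokens * tokens < 37) * (data // data < 37)
data = tokens - data
if 16 > tokens:
    data *= tokens[tokens]
    data = data + 31
else:
    record(data)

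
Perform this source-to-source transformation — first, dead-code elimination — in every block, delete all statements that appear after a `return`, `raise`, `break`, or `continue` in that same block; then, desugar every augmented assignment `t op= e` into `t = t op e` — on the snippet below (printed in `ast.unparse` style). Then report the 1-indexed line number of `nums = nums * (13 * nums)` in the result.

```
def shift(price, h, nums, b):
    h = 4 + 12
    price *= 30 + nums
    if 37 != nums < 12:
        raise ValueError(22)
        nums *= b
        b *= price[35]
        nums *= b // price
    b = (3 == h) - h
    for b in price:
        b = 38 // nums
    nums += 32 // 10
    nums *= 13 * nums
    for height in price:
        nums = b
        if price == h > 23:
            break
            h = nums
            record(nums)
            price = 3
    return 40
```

Transformed code:
def shift(price, h, nums, b):
    h = 4 + 12
    price = price * (30 + nums)
    if 37 != nums < 12:
        raise ValueError(22)
    b = (3 == h) - h
    for b in price:
        b = 38 // nums
    nums = nums + 32 // 10
    nums = nums * (13 * nums)
    for height in price:
        nums = b
        if price == h > 23:
            break
    return 40

10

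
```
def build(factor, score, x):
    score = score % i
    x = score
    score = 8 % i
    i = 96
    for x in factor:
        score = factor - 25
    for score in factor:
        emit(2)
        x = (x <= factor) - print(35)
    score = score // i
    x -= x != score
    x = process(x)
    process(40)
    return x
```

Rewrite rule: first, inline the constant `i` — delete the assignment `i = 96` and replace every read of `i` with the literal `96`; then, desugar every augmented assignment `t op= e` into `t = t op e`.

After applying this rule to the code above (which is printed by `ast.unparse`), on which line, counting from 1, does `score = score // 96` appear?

Transformed code:
def build(factor, score, x):
    score = score % 96
    x = score
    score = 8 % 96
    for x in factor:
        score = factor - 25
    for score in factor:
        emit(2)
        x = (x <= factor) - print(35)
    score = score // 96
    x = x - (x != score)
    x = process(x)
    process(40)
    return x

10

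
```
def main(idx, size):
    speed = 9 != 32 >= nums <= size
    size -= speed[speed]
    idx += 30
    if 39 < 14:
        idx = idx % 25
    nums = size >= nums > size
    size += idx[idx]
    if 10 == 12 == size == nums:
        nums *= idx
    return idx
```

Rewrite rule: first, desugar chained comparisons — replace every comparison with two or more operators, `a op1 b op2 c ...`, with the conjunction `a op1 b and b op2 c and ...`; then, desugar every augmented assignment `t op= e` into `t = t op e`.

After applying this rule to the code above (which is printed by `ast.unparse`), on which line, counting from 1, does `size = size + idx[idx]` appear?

8

Transformed code:
def main(idx, size):
    speed = 9 != 32 and 32 >= nums and (nums <= size)
    size = size - speed[speed]
    idx = idx + 30
    if 39 < 14:
        idx = idx % 25
    nums = size >= nums and nums > size
    size = size + idx[idx]
    if 10 == 12 and 12 == size and (size == nums):
        nums = nums * idx
    return idx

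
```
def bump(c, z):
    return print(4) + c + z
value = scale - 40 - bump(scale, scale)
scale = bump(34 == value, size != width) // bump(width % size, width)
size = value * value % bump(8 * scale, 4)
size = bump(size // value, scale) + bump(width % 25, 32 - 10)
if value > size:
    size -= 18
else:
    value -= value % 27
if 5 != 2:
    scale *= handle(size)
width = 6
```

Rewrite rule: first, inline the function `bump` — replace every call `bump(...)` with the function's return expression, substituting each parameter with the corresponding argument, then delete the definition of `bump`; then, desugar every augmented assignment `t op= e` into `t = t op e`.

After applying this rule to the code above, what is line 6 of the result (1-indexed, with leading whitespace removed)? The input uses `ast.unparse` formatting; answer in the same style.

Transformed code:
value = scale - 40 - (print(4) + scale + scale)
scale = (print(4) + (34 == value) + (size != width)) // (print(4) + width % size + width)
size = value * value % (print(4) + 8 * scale + 4)
size = print(4) + size // value + scale + (print(4) + width % 25 + (32 - 10))
if value > size:
    size = size - 18
else:
    value = value - value % 27
if 5 != 2:
    scale = scale * handle(size)
width = 6

size = size - 18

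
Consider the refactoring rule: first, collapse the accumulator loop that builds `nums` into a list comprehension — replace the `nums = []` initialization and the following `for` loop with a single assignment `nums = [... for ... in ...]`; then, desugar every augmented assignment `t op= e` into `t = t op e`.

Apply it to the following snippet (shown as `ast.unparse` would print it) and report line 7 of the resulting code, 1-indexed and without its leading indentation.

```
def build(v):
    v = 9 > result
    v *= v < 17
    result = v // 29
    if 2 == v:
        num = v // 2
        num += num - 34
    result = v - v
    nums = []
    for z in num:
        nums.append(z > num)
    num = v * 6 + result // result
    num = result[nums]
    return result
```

num = num + (num - 34)

Transformed code:
def build(v):
    v = 9 > result
    v = v * (v < 17)
    result = v // 29
    if 2 == v:
        num = v // 2
        num = num + (num - 34)
    result = v - v
    nums = [z > num for z in num]
    num = v * 6 + result // result
    num = result[nums]
    return result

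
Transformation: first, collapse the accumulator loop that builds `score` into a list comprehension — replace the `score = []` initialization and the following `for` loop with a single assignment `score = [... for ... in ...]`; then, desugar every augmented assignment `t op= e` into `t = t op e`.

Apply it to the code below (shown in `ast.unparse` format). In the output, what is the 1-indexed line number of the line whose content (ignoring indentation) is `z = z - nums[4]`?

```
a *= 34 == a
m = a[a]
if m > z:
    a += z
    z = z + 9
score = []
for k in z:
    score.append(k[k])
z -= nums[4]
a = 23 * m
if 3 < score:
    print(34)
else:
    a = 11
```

7

Transformed code:
a = a * (34 == a)
m = a[a]
if m > z:
    a = a + z
    z = z + 9
score = [k[k] for k in z]
z = z - nums[4]
a = 23 * m
if 3 < score:
    print(34)
else:
    a = 11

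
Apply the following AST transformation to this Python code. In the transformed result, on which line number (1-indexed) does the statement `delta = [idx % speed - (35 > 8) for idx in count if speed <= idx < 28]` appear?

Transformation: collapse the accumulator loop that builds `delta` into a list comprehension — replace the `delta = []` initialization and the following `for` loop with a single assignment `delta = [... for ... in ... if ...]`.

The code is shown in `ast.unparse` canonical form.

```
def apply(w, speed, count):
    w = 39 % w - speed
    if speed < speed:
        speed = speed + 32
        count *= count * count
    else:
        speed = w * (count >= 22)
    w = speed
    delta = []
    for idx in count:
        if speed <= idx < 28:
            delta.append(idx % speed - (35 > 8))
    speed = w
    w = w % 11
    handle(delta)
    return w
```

Transformed code:
def apply(w, speed, count):
    w = 39 % w - speed
    if speed < speed:
        speed = speed + 32
        count *= count * count
    else:
        speed = w * (count >= 22)
    w = speed
    delta = [idx % speed - (35 > 8) for idx in count if speed <= idx < 28]
    speed = w
    w = w % 11
    handle(delta)
    return w

9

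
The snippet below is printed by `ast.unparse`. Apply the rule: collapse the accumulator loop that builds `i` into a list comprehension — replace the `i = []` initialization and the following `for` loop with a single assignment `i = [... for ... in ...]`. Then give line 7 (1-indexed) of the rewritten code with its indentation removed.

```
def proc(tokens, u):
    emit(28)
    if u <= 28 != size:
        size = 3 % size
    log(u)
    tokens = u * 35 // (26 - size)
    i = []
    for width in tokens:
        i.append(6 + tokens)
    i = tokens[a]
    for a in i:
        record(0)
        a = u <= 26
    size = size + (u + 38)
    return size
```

i = [6 + tokens for width in tokens]

Transformed code:
def proc(tokens, u):
    emit(28)
    if u <= 28 != size:
        size = 3 % size
    log(u)
    tokens = u * 35 // (26 - size)
    i = [6 + tokens for width in tokens]
    i = tokens[a]
    for a in i:
        record(0)
        a = u <= 26
    size = size + (u + 38)
    return size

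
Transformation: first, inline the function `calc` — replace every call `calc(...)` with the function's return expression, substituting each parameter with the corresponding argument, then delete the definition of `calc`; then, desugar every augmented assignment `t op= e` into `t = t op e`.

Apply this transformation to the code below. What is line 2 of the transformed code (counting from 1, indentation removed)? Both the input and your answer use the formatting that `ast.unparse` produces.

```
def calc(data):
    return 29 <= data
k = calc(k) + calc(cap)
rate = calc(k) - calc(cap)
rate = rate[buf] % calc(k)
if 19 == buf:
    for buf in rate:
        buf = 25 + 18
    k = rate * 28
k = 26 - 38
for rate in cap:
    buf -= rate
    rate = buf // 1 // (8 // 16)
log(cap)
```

Transformed code:
k = (29 <= k) + (29 <= cap)
rate = (29 <= k) - (29 <= cap)
rate = rate[buf] % (29 <= k)
if 19 == buf:
    for buf in rate:
        buf = 25 + 18
    k = rate * 28
k = 26 - 38
for rate in cap:
    buf = buf - rate
    rate = buf // 1 // (8 // 16)
log(cap)

rate = (29 <= k) - (29 <= cap)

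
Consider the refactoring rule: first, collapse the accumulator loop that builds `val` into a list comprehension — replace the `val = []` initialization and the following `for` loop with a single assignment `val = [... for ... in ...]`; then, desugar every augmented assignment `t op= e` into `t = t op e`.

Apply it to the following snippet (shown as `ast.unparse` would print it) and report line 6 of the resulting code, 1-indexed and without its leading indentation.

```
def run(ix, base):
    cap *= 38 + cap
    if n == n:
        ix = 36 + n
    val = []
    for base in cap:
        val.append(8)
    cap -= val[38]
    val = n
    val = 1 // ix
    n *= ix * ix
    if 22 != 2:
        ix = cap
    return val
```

cap = cap - val[38]

Transformed code:
def run(ix, base):
    cap = cap * (38 + cap)
    if n == n:
        ix = 36 + n
    val = [8 for base in cap]
    cap = cap - val[38]
    val = n
    val = 1 // ix
    n = n * (ix * ix)
    if 22 != 2:
        ix = cap
    return val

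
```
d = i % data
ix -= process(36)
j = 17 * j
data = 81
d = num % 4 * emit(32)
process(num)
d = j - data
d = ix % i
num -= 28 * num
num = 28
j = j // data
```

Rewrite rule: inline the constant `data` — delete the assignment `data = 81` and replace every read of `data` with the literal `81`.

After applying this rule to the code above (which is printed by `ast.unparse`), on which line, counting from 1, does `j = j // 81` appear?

10

Transformed code:
d = i % 81
ix -= process(36)
j = 17 * j
d = num % 4 * emit(32)
process(num)
d = j - 81
d = ix % i
num -= 28 * num
num = 28
j = j // 81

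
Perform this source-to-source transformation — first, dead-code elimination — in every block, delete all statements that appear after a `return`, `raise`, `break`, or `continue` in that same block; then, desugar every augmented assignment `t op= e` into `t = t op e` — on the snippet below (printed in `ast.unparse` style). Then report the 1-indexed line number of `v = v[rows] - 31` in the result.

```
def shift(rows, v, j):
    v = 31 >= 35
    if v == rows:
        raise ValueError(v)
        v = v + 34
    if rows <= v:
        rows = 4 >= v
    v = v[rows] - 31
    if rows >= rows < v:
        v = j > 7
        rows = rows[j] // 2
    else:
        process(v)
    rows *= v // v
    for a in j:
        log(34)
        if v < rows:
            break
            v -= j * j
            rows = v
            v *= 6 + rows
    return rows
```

Transformed code:
def shift(rows, v, j):
    v = 31 >= 35
    if v == rows:
        raise ValueError(v)
    if rows <= v:
        rows = 4 >= v
    v = v[rows] - 31
    if rows >= rows < v:
        v = j > 7
        rows = rows[j] // 2
    else:
        process(v)
    rows = rows * (v // v)
    for a in j:
        log(34)
        if v < rows:
            break
    return rows

7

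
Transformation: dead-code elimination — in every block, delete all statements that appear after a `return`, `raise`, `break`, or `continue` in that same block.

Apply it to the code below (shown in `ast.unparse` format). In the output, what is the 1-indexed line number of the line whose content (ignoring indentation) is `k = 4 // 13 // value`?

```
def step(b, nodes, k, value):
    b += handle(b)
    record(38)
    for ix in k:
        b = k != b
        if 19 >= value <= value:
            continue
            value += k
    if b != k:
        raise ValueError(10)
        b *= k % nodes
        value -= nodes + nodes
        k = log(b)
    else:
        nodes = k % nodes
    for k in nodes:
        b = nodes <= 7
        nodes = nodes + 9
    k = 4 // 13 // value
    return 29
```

15

Transformed code:
def step(b, nodes, k, value):
    b += handle(b)
    record(38)
    for ix in k:
        b = k != b
        if 19 >= value <= value:
            continue
    if b != k:
        raise ValueError(10)
    else:
        nodes = k % nodes
    for k in nodes:
        b = nodes <= 7
        nodes = nodes + 9
    k = 4 // 13 // value
    return 29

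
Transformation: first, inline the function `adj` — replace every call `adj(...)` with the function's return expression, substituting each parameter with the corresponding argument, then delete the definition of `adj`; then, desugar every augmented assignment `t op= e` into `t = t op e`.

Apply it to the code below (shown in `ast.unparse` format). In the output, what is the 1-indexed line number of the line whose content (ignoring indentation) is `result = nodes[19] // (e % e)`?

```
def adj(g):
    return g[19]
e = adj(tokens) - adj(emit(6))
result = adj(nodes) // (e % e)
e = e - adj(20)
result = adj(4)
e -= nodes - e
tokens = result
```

2

Transformed code:
e = tokens[19] - emit(6)[19]
result = nodes[19] // (e % e)
e = e - 20[19]
result = 4[19]
e = e - (nodes - e)
tokens = result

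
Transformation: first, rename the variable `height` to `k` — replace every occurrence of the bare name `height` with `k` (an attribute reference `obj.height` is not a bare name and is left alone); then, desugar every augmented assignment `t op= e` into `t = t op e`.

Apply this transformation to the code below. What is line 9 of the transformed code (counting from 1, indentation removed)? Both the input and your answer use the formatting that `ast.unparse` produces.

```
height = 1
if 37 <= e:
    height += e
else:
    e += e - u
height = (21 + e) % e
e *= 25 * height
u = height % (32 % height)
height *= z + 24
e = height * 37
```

Transformed code:
k = 1
if 37 <= e:
    k = k + e
else:
    e = e + (e - u)
k = (21 + e) % e
e = e * (25 * k)
u = k % (32 % k)
k = k * (z + 24)
e = k * 37

k = k * (z + 24)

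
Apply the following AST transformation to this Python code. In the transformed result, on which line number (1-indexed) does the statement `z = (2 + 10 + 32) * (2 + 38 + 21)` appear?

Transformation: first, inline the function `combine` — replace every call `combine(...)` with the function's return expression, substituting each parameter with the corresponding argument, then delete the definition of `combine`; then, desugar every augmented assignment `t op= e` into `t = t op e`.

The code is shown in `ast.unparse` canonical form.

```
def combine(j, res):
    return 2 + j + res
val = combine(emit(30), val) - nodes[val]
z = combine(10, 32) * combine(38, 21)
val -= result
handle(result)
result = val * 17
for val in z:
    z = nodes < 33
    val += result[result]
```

2

Transformed code:
val = 2 + emit(30) + val - nodes[val]
z = (2 + 10 + 32) * (2 + 38 + 21)
val = val - result
handle(result)
result = val * 17
for val in z:
    z = nodes < 33
    val = val + result[result]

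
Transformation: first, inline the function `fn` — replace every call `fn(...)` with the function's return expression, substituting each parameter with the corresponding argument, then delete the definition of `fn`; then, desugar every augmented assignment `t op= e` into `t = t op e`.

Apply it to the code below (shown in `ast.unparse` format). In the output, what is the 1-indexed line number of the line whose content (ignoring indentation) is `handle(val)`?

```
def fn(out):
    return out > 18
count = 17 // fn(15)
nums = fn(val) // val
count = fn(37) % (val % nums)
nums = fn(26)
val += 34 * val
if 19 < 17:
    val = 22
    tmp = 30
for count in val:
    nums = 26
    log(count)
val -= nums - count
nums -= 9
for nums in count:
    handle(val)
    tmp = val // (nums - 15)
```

15

Transformed code:
count = 17 // (15 > 18)
nums = (val > 18) // val
count = (37 > 18) % (val % nums)
nums = 26 > 18
val = val + 34 * val
if 19 < 17:
    val = 22
    tmp = 30
for count in val:
    nums = 26
    log(count)
val = val - (nums - count)
nums = nums - 9
for nums in count:
    handle(val)
    tmp = val // (nums - 15)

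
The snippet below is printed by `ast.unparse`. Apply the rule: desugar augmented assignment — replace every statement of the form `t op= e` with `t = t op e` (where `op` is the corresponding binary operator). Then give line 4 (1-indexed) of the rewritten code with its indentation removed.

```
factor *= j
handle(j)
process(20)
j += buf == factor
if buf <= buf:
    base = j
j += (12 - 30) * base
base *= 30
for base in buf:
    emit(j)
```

Transformed code:
factor = factor * j
handle(j)
process(20)
j = j + (buf == factor)
if buf <= buf:
    base = j
j = j + (12 - 30) * base
base = base * 30
for base in buf:
    emit(j)

j = j + (buf == factor)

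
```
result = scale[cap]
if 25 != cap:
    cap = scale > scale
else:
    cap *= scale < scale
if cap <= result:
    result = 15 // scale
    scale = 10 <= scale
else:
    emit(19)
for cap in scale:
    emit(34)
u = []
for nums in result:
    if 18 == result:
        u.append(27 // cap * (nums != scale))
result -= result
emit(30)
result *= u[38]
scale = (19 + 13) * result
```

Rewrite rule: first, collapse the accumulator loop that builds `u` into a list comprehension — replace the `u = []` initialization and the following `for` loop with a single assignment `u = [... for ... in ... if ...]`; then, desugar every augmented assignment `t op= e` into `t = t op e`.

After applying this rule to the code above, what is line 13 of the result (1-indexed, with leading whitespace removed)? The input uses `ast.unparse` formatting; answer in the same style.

u = [27 // cap * (nums != scale) for nums in result if 18 == result]

Transformed code:
result = scale[cap]
if 25 != cap:
    cap = scale > scale
else:
    cap = cap * (scale < scale)
if cap <= result:
    result = 15 // scale
    scale = 10 <= scale
else:
    emit(19)
for cap in scale:
    emit(34)
u = [27 // cap * (nums != scale) for nums in result if 18 == result]
result = result - result
emit(30)
result = result * u[38]
scale = (19 + 13) * result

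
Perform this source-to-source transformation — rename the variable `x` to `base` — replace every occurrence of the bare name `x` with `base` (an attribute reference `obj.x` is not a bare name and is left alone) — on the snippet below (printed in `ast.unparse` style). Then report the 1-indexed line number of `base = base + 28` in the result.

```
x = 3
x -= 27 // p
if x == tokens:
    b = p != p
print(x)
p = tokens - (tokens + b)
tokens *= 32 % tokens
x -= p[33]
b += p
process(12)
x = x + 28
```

Transformed code:
base = 3
base -= 27 // p
if base == tokens:
    b = p != p
print(base)
p = tokens - (tokens + b)
tokens *= 32 % tokens
base -= p[33]
b += p
process(12)
base = base + 28

11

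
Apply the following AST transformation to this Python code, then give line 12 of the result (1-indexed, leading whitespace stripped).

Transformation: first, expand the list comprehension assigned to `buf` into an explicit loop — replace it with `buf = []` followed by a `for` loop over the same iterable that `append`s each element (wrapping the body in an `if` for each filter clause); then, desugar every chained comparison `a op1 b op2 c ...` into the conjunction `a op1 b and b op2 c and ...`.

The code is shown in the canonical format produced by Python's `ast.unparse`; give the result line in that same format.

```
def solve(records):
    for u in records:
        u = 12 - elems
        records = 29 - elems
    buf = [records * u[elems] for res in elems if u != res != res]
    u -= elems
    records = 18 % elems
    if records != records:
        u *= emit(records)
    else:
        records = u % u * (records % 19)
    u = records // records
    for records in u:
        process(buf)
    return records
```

Transformed code:
def solve(records):
    for u in records:
        u = 12 - elems
        records = 29 - elems
    buf = []
    for res in elems:
        if u != res and res != res:
            buf.append(records * u[elems])
    u -= elems
    records = 18 % elems
    if records != records:
        u *= emit(records)
    else:
        records = u % u * (records % 19)
    u = records // records
    for records in u:
        process(buf)
    return records

u *= emit(records)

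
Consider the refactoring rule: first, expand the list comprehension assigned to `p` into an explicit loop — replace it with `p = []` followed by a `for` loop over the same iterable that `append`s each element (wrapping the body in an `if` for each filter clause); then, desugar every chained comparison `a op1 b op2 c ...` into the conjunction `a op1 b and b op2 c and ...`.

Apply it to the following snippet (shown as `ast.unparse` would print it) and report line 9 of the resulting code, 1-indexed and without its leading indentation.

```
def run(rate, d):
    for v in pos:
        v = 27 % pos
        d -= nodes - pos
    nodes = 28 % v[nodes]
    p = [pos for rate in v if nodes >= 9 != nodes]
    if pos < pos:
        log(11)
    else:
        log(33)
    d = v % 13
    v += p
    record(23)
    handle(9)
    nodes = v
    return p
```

Transformed code:
def run(rate, d):
    for v in pos:
        v = 27 % pos
        d -= nodes - pos
    nodes = 28 % v[nodes]
    p = []
    for rate in v:
        if nodes >= 9 and 9 != nodes:
            p.append(pos)
    if pos < pos:
        log(11)
    else:
        log(33)
    d = v % 13
    v += p
    record(23)
    handle(9)
    nodes = v
    return p

p.append(pos)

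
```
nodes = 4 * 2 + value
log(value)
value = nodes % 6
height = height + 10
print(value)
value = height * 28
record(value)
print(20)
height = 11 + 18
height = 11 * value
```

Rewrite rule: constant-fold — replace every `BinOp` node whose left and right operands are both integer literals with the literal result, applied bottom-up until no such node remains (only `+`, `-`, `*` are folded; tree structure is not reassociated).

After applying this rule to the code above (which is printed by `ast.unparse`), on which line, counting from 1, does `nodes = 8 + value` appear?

1

Transformed code:
nodes = 8 + value
log(value)
value = nodes % 6
height = height + 10
print(value)
value = height * 28
record(value)
print(20)
height = 29
height = 11 * value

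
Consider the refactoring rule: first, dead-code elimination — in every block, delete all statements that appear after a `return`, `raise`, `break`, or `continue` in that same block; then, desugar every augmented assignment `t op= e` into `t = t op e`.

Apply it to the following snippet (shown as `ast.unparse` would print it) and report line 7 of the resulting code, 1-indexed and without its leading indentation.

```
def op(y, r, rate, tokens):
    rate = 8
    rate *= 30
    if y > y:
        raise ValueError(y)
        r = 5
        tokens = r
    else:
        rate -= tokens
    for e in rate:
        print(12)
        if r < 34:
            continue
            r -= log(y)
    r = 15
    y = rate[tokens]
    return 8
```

Transformed code:
def op(y, r, rate, tokens):
    rate = 8
    rate = rate * 30
    if y > y:
        raise ValueError(y)
    else:
        rate = rate - tokens
    for e in rate:
        print(12)
        if r < 34:
            continue
    r = 15
    y = rate[tokens]
    return 8

rate = rate - tokens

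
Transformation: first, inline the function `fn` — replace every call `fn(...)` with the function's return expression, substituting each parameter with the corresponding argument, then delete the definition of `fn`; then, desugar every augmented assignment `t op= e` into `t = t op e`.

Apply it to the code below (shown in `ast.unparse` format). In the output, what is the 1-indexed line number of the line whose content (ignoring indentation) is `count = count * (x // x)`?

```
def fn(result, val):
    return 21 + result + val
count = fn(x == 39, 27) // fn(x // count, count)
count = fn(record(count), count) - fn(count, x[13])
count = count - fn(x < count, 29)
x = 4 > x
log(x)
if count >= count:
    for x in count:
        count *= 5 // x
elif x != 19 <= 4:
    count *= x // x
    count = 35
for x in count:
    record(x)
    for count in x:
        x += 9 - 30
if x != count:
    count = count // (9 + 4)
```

10

Transformed code:
count = (21 + (x == 39) + 27) // (21 + x // count + count)
count = 21 + record(count) + count - (21 + count + x[13])
count = count - (21 + (x < count) + 29)
x = 4 > x
log(x)
if count >= count:
    for x in count:
        count = count * (5 // x)
elif x != 19 <= 4:
    count = count * (x // x)
    count = 35
for x in count:
    record(x)
    for count in x:
        x = x + (9 - 30)
if x != count:
    count = count // (9 + 4)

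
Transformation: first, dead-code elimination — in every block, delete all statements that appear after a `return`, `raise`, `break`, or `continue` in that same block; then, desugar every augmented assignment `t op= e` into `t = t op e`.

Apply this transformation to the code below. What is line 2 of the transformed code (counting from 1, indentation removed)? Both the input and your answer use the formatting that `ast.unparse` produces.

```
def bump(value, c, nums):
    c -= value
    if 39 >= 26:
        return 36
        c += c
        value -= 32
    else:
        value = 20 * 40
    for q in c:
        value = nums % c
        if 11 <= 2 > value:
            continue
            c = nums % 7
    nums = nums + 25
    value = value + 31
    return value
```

c = c - value

Transformed code:
def bump(value, c, nums):
    c = c - value
    if 39 >= 26:
        return 36
    else:
        value = 20 * 40
    for q in c:
        value = nums % c
        if 11 <= 2 > value:
            continue
    nums = nums + 25
    value = value + 31
    return value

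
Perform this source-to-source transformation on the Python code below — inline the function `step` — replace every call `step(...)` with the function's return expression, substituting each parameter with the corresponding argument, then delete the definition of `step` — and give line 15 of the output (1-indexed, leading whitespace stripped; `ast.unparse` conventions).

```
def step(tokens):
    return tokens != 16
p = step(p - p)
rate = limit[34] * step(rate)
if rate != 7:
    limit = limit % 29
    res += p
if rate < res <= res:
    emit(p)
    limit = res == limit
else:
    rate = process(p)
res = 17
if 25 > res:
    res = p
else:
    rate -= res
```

Transformed code:
p = p - p != 16
rate = limit[34] * (rate != 16)
if rate != 7:
    limit = limit % 29
    res += p
if rate < res <= res:
    emit(p)
    limit = res == limit
else:
    rate = process(p)
res = 17
if 25 > res:
    res = p
else:
    rate -= res

rate -= res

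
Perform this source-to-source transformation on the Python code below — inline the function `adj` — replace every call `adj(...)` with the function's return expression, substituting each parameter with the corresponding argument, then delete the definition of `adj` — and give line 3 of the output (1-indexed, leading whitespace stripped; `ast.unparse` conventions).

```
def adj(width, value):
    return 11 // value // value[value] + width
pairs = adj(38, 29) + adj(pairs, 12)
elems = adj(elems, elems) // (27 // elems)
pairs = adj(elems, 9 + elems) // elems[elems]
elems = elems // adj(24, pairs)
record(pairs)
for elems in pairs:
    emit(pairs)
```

pairs = (11 // (9 + elems) // (9 + elems)[9 + elems] + elems) // elems[elems]

Transformed code:
pairs = 11 // 29 // 29[29] + 38 + (11 // 12 // 12[12] + pairs)
elems = (11 // elems // elems[elems] + elems) // (27 // elems)
pairs = (11 // (9 + elems) // (9 + elems)[9 + elems] + elems) // elems[elems]
elems = elems // (11 // pairs // pairs[pairs] + 24)
record(pairs)
for elems in pairs:
    emit(pairs)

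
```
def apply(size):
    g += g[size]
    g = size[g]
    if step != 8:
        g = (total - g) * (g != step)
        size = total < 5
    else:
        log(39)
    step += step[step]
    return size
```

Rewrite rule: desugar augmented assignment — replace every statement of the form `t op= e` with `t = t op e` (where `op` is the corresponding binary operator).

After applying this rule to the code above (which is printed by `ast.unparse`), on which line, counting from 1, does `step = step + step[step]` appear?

9

Transformed code:
def apply(size):
    g = g + g[size]
    g = size[g]
    if step != 8:
        g = (total - g) * (g != step)
        size = total < 5
    else:
        log(39)
    step = step + step[step]
    return size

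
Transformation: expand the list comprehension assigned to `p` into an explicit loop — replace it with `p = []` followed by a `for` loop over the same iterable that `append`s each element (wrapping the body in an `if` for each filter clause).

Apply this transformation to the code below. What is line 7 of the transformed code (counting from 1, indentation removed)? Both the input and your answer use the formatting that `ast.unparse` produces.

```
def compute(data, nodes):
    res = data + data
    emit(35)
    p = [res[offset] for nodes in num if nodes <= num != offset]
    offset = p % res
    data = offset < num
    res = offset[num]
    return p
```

p.append(res[offset])

Transformed code:
def compute(data, nodes):
    res = data + data
    emit(35)
    p = []
    for nodes in num:
        if nodes <= num != offset:
            p.append(res[offset])
    offset = p % res
    data = offset < num
    res = offset[num]
    return p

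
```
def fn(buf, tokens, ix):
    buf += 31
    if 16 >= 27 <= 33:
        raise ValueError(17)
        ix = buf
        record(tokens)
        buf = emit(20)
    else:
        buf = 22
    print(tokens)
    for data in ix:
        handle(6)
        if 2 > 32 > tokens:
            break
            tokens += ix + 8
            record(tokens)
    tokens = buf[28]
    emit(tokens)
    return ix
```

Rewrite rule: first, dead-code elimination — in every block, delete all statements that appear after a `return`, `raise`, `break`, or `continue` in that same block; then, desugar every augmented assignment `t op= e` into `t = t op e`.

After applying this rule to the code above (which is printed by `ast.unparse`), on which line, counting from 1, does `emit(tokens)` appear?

13

Transformed code:
def fn(buf, tokens, ix):
    buf = buf + 31
    if 16 >= 27 <= 33:
        raise ValueError(17)
    else:
        buf = 22
    print(tokens)
    for data in ix:
        handle(6)
        if 2 > 32 > tokens:
            break
    tokens = buf[28]
    emit(tokens)
    return ix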